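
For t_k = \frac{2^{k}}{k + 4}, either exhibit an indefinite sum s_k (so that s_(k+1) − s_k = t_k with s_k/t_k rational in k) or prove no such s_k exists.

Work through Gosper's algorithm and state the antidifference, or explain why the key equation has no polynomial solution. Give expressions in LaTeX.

Ratio r(k) = 2*(k + 4)/(k + 5).
So A=2*k + 8 and B=k + 5, with C=1.
f must satisfy (2*k + 8)·f(k+1) − (k + 4)·f(k) = 1.
Degrees (1,1,0) ⇒ d ≤ -1.
d = -1 < 0 ⇒ no nonzero polynomial f; not summable.

none — t_k is not Gosper-summable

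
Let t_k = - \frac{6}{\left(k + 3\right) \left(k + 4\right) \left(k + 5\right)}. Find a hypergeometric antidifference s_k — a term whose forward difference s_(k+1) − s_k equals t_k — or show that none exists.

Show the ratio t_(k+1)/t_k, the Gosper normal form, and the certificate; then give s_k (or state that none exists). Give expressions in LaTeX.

s_k = \frac{k \left(- k - 7\right)}{4 \left(k + 3\right) \left(k + 4\right)}

Compute t_(k+1)/t_k: get (k + 3)/(k + 6).
Take A(k)=k + 3, B(k)=k + 6, C(k)=1.
Solve (k + 3)·f(k+1) − (k + 5)·f(k) = 1.
From deg A=1, deg B=1, deg C=0: d=2.
Solving with deg f ≤ 2: f(k) = k*(k + 7)/24.
Then R = B(k−1)f/C = k*(k + 5)*(k + 7)/24, so s_k = R(k)·t_k = k*(-k - 7)/(4*(k + 3)*(k + 4)).
Δs = -6/(k**3 + 12*k**2 + 47*k + 60), as required.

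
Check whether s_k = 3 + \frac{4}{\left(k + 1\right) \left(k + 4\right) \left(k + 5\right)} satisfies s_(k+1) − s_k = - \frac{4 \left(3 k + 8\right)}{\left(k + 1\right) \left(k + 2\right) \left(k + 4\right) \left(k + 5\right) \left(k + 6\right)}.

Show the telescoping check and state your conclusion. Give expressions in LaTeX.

valid (s_(k+1) − s_k reduces to t_k)

s_(k+1) = 3 + 4/((k + 2)*(k + 5)*(k + 6))
s_(k+1) − s_k = 4*(-3*k - 8)/(k**5 + 18*k**4 + 121*k**3 + 372*k**2 + 508*k + 240)
(s_(k+1) − s_k) − t_k = 0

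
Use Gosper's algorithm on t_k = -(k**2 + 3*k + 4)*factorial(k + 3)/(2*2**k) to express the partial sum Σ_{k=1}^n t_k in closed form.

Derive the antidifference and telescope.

S(n) = 12 - n*factorial(n + 4)/(2*2**n) - factorial(n + 4)/(2*2**n)

The ratio is (k + 4)*(3*k + (k + 1)**2 + 7)/(2*(k**2 + 3*k + 4)).
A = k/2 + 2, B = 1, C = k**2 + 3*k + 4.
Need (k/2 + 2)·f(k+1) − (1)·f(k) = k**2 + 3*k + 4.
Bound: deg f ≤ 1.
Coefficient equations give f(k) = 2*k.
So s_k = (B(k−1)f/C)·t_k = (2*k/(k**2 + 3*k + 4))·t_k = -k*factorial(k + 3)/2**k.
s_(k+1) − s_k = -(k**2 + 3*k + 4)*factorial(k + 3)/(2*2**k) = t_k.
s_(n+1) = -2**(-n - 1)*(n + 1)*factorial(n + 4) and s_(1) = -12, so S(n) = 12 - n*factorial(n + 4)/(2*2**n) - factorial(n + 4)/(2*2**n).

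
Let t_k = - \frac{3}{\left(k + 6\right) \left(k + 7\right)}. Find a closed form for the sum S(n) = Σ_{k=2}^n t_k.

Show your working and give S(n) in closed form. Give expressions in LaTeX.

Ratio r(k) = (k + 6)/(k + 8).
Factor: A=k + 6; B=k + 8; C=1.
Need (k + 6)·f(k+1) − (k + 7)·f(k) = 1.
From deg A=1, deg B=1, deg C=0: d=1.
Coefficient equations give f(k) = k/6.
Certificate R = B(k−1)f/C = k*(k + 7)/6 gives s_k = -k/(2*k + 12).
s_(k+1) − s_k = -3/(k**2 + 13*k + 42) = t_k.
Σ_(k=2)^n t_k = s_(n+1) − s_(2) = ((-n - 1)/(2*(n + 7))) − (-1/8), i.e. 3*(1 - n)/(8*(n + 7)).

S(n) = \frac{3 \left(1 - n\right)}{8 \left(n + 7\right)}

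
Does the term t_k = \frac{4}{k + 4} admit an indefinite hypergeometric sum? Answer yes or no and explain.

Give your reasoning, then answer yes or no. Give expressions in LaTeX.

Ratio r(k) = (k + 4)/(k + 5).
So A=k + 4 and B=k + 5, with C=1.
f must satisfy (k + 4)·f(k+1) − (k + 4)·f(k) = 1.
Degrees (1,1,0) ⇒ d ≤ 0.
Put f(k) = c0: A·f(k+1) − B(k−1)·f(k) − C = -1; need -1 = 0 — inconsistent ⇒ no f, not summable.

No — key equation has no polynomial f.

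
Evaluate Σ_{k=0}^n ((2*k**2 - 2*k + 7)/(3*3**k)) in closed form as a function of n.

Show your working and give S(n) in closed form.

t_(k+1)/t_k = (2*k**2 + 2*k + 7)/(3*(2*k**2 - 2*k + 7)).
Take A(k)=1/3, B(k)=1, C(k)=k**2 - k + 7/2.
Key eq: (1/3)·f(k+1) = (1)·f(k) + (k**2 - k + 7/2).
From deg A=0, deg B=0, deg C=2: d=2.
Match coefficients ⇒ f(k) = -3*(k**2 + 4)/2.
Certificate R = B(k−1)f/C = -3*(k**2 + 4)/(2*k**2 - 2*k + 7) gives s_k = (-k**2 - 4)/3**k.
Verify: (2*k**2 - 2*k + 7)/(3*3**k) matches t_k.
Telescope: S(n) = s_(n+1) − s_(0) = 3**(-n - 1)*(-n**2 - 2*n - 5) − (-4) = (12*3**n - n**2 - 2*n - 5)/(3*3**n).

S(n) = (12*3**n - n**2 - 2*n - 5)/(3*3**n)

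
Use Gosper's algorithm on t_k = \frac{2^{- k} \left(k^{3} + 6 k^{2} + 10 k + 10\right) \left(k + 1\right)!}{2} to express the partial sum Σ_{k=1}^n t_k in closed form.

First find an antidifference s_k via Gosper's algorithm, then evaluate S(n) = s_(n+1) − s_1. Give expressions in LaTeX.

S(n) = \frac{2^{- n} \left(- 12 \cdot 2^{n} + n^{4} n! + 9 n^{3} n! + 26 n^{2} n! + 30 n n! + 12 n!\right)}{2}

r(k) = (k**4 + 11*k**3 + 43*k**2 + 77*k + 54)/(2*(k**3 + 6*k**2 + 10*k + 10)) after simplifying.
Take A(k)=k/2 + 1, B(k)=1, C(k)=k**3 + 6*k**2 + 10*k + 10.
Set up (k/2 + 1)·f(k+1) − (1)·f(k) − (k**3 + 6*k**2 + 10*k + 10) = 0.
Bound: deg f ≤ 2.
Coefficient equations give f(k) = 2*(k**2 + 4*k + 1).
R(k) = B(k−1)·f(k)/C(k) = 2*(k**2 + 4*k + 1)/(k**3 + 6*k**2 + 10*k + 10); s_k = R·t_k = (k**2 + 4*k + 1)*factorial(k + 1)/2**k.
s_(k+1) − s_k = (k**3 + 6*k**2 + 10*k + 10)*factorial(k + 1)/(2*2**k) = t_k.
Σ_(k=1)^n t_k = s_(n+1) − s_(1) = (2**(-n - 1)*(n**2 + 6*n + 6)*factorial(n + 2)) − (6), i.e. (-12*2**n + n**4*factorial(n) + 9*n**3*factorial(n) + 26*n**2*factorial(n) + 30*n*factorial(n) + 12*factorial(n))/(2*2**n).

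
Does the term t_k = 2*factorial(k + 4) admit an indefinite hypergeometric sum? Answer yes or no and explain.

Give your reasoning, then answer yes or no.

t_(k+1)/t_k = k + 5.
Gosper form: A/B · C(k+1)/C(k) with A=k + 5, B=1, C=1.
f must satisfy (k + 5)·f(k+1) − (1)·f(k) = 1.
From deg A=1, deg B=0, deg C=0: d=-1.
Negative degree bound (-1): no f exists, t_k not Gosper-summable.

No — key equation has no polynomial f.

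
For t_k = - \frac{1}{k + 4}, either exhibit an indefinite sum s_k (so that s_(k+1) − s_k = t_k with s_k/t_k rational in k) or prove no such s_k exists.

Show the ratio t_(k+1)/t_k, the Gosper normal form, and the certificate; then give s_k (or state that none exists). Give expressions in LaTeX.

none — t_k is not Gosper-summable

t_(k+1)/t_k = (k + 4)/(k + 5).
Gosper form: A/B · C(k+1)/C(k) with A=k + 4, B=k + 5, C=1.
Solve (k + 4)·f(k+1) − (k + 4)·f(k) = 1.
d = 0 from the (1,1,0) case.
f = c0 ⇒ A·f(k+1) − B(k−1)·f(k) − C = -1. The system {-1 = 0} is inconsistent; no antidifference.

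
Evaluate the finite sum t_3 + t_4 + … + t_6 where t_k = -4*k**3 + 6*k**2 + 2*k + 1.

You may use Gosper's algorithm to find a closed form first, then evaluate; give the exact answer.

Σ = -1172

Compute t_(k+1)/t_k: get (4*k**3 + 6*k**2 - 2*k - 5)/(4*k**3 - 6*k**2 - 2*k - 1).
Normal form (A,B,C) = (1, 1, k**3 - 3*k**2/2 - k/2 - 1/4).
Solve (1)·f(k+1) − (1)·f(k) = k**3 - 3*k**2/2 - k/2 - 1/4.
deg f ≤ 4 (via 0,0,3).
Match coefficients ⇒ f(k) = k*(k**3 - 4*k**2 + 3*k - 1)/4.
Certificate R = B(k−1)f/C = k*(k**3 - 4*k**2 + 3*k - 1)/(4*k**3 - 6*k**2 - 2*k - 1) gives s_k = k*(-k**3 + 4*k**2 - 3*k + 1).
Δs = -4*k**3 + 6*k**2 + 2*k + 1, as required.
Evaluate s at k=7 and k=3: -1169 and 3; difference -1172.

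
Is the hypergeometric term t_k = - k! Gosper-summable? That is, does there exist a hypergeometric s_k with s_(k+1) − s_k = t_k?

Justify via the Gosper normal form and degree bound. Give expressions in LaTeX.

No. Not Gosper-summable.

Step 1: r(k) = k + 1.
Factor: A=k + 1; B=1; C=1.
Solve (k + 1)·f(k+1) − (1)·f(k) = 1.
Degrees (1,0,0) ⇒ d ≤ -1.
d = -1 < 0 ⇒ no nonzero polynomial f; not summable.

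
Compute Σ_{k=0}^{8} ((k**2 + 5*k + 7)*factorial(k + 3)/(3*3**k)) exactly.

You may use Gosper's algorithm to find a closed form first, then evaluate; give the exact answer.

Σ = 7884314/27

Compute t_(k+1)/t_k: get (k + 4)*(5*k + (k + 1)**2 + 12)/(3*(k**2 + 5*k + 7)).
Factor: A=k/3 + 4/3; B=1; C=k**2 + 5*k + 7.
Need (k/3 + 4/3)·f(k+1) − (1)·f(k) = k**2 + 5*k + 7.
deg f ≤ 1 (via 1,0,2).
Coefficient equations give f(k) = 3*(k + 3).
So s_k = (B(k−1)f/C)·t_k = (3*(k + 3)/(k**2 + 5*k + 7))·t_k = (k + 3)*factorial(k + 3)/3**k.
Δs = (k**2 + 5*k + 7)*factorial(k + 3)/(3*3**k), as required.
Evaluate s at k=9 and k=0: 7884800/27 and 18; difference 7884314/27.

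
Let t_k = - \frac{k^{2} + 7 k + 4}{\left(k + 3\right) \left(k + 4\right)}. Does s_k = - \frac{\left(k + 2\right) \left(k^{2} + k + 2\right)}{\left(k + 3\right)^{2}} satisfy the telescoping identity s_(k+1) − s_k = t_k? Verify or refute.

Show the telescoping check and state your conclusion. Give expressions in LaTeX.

s_(k+1) = -(k + 3)*(k + (k + 1)**2 + 3)/(k + 4)**2
s_(k+1) − s_k = (-k**4 - 14*k**3 - 60*k**2 - 93*k - 44)/(k**4 + 14*k**3 + 73*k**2 + 168*k + 144)
(s_(k+1) − s_k) − t_k = (5*k**2 + 19*k + 4)/(k**4 + 14*k**3 + 73*k**2 + 168*k + 144)

Invalid: residual \frac{5 k^{2} + 19 k + 4}{k^{4} + 14 k^{3} + 73 k^{2} + 168 k + 144} ≠ 0.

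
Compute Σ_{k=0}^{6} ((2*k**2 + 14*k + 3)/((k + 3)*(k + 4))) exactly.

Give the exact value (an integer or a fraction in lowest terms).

Σ = 91/10

r(k) = (k + 3)*(14*k + 2*(k + 1)**2 + 17)/((k + 5)*(2*k**2 + 14*k + 3)) after simplifying.
Take A(k)=k + 3, B(k)=k + 5, C(k)=k**2 + 7*k + 3/2.
Key eq: (k + 3)·f(k+1) = (k + 4)·f(k) + (k**2 + 7*k + 3/2).
Bound: deg f ≤ 2.
Solve for f: f(k) = k*(2*k - 1)/2 (degree 2 ≤ 2).
R(k) = B(k−1)·f(k)/C(k) = k*(k + 4)*(2*k - 1)/(2*k**2 + 14*k + 3); s_k = R·t_k = k*(2*k - 1)/(k + 3).
s_(k+1) − s_k = (2*k**2 + 14*k + 3)/(k**2 + 7*k + 12) = t_k.
Sum = s_(7) − s_(0); s_(7) = 91/10, s_(0) = 0 ⇒ 91/10.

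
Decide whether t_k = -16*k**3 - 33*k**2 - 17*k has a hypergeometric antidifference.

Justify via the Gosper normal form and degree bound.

Compute t_(k+1)/t_k: get (16*k**2 + 65*k + 66)/(k*(16*k + 17)).
Factor: A=1; B=1; C=k**3 + 33*k**2/16 + 17*k/16.
Set up (1)·f(k+1) − (1)·f(k) − (k**3 + 33*k**2/16 + 17*k/16) = 0.
Bound: deg f ≤ 4.
A polynomial solution: f(k) = k*(k - 1)*(k + 1)*(4*k + 3)/16.
Get s_k = R·t_k = k*(-4*k**3 - 3*k**2 + 4*k + 3) with R(k) = B(k−1)f(k)/C(k) = (k - 1)*(4*k + 3)/(16*k + 17).
Check: Δs_k = k*(-16*k**2 - 33*k - 17). ✓

Yes. s_k = k*(-4*k**3 - 3*k**2 + 4*k + 3).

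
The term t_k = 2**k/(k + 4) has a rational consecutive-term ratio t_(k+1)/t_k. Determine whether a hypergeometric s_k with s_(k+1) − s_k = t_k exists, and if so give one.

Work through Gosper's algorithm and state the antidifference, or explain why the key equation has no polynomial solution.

no hypergeometric antidifference exists

Step 1: r(k) = 2*(k + 4)/(k + 5).
So A=2*k + 8 and B=k + 5, with C=1.
f must satisfy (2*k + 8)·f(k+1) − (k + 4)·f(k) = 1.
From deg A=1, deg B=1, deg C=0: d=-1.
d = -1 < 0 ⇒ no nonzero polynomial f; not summable.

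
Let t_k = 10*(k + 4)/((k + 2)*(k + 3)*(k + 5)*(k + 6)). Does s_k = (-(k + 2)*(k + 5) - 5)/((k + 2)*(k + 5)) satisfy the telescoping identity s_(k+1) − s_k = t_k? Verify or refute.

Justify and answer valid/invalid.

valid (s_(k+1) − s_k reduces to t_k)

s_(k+1) = (-(k + 3)*(k + 6) - 5)/((k + 3)*(k + 6))
s_(k+1) − s_k = 10*(k + 4)/(k**4 + 16*k**3 + 91*k**2 + 216*k + 180)
(s_(k+1) − s_k) − t_k = 0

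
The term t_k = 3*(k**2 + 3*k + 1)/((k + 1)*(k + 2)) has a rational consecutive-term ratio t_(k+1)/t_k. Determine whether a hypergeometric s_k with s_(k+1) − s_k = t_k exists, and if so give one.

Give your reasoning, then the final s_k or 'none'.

s_k = 3*k**2/(k + 1)

Ratio r(k) = (k + 1)*(3*k + (k + 1)**2 + 4)/((k + 3)*(k**2 + 3*k + 1)).
Take A(k)=k + 1, B(k)=k + 3, C(k)=k**2 + 3*k + 1.
Key eq: (k + 1)·f(k+1) = (k + 2)·f(k) + (k**2 + 3*k + 1).
From deg A=1, deg B=1, deg C=2: d=2.
Solve for f: f(k) = k**2 (degree 2 ≤ 2).
Get s_k = R·t_k = 3*k**2/(k + 1) with R(k) = B(k−1)f(k)/C(k) = k**2*(k + 2)/(k**2 + 3*k + 1).
Δs = 3*(k**2 + 3*k + 1)/(k**2 + 3*k + 2), as required.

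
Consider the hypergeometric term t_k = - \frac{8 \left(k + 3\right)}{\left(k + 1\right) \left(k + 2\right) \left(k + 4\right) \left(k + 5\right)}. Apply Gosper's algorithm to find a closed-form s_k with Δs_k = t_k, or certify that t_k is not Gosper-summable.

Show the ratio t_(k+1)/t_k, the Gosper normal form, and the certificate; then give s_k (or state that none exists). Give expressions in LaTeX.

s_k = \frac{k \left(- k - 5\right)}{k^{2} + 5 k + 4}

t_(k+1)/t_k = (k + 1)*(k + 4)**2/((k + 3)**2*(k + 6)).
Factor: A=k + 1; B=k + 6; C=k**2 + 6*k + 9.
f must satisfy (k + 1)·f(k+1) − (k + 5)·f(k) = k**2 + 6*k + 9.
Bound: deg f ≤ 4.
Coefficient equations give f(k) = k*(k + 2)*(k + 3)*(k + 5)/8.
Then R = B(k−1)f/C = k*(k + 2)*(k + 5)**2/(8*(k + 3)), so s_k = R(k)·t_k = k*(-k - 5)/(k**2 + 5*k + 4).
Verify: 8*(-k - 3)/(k**4 + 12*k**3 + 49*k**2 + 78*k + 40) matches t_k.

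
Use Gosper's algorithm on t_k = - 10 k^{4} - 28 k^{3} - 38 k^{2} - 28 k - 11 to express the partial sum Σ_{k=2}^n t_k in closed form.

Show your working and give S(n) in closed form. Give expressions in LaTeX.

S(n) = - 2 n^{5} - 12 n^{4} - 30 n^{3} - 40 n^{2} - 31 n + 115

Step 1: r(k) = (10*k**4 + 68*k**3 + 182*k**2 + 228*k + 115)/(10*k**4 + 28*k**3 + 38*k**2 + 28*k + 11).
Factor: A=1; B=1; C=k**4 + 14*k**3/5 + 19*k**2/5 + 14*k/5 + 11/10.
Solve (1)·f(k+1) − (1)·f(k) = k**4 + 14*k**3/5 + 19*k**2/5 + 14*k/5 + 11/10.
d = 5 from the (0,0,4) case.
Solve for f: f(k) = k*(2*k**4 + 2*k**3 + 2*k**2 + 2*k + 3)/10 (degree 5 ≤ 5).
Then R = B(k−1)f/C = k*(2*k**4 + 2*k**3 + 2*k**2 + 2*k + 3)/(10*k**4 + 28*k**3 + 38*k**2 + 28*k + 11), so s_k = R(k)·t_k = k*(-2*k**4 - 2*k**3 - 2*k**2 - 2*k - 3).
Δs = -10*k**4 - 28*k**3 - 38*k**2 - 28*k - 11, as required.
s_(n+1) = -2*n**5 - 12*n**4 - 30*n**3 - 40*n**2 - 31*n - 11 and s_(2) = -126, so S(n) = -2*n**5 - 12*n**4 - 30*n**3 - 40*n**2 - 31*n + 115.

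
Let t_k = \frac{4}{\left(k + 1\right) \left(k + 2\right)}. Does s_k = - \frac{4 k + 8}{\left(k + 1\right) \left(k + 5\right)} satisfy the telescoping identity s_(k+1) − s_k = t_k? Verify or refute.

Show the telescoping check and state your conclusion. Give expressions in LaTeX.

s_(k+1) = 4*(-k - 3)/((k + 2)*(k + 6))
s_(k+1) − s_k = 4*(k**2 + 5*k + 9)/(k**4 + 14*k**3 + 65*k**2 + 112*k + 60)
(s_(k+1) − s_k) − t_k = 12*(-2*k - 7)/(k**4 + 14*k**3 + 65*k**2 + 112*k + 60)

Invalid: residual \frac{12 \left(- 2 k - 7\right)}{k^{4} + 14 k^{3} + 65 k^{2} + 112 k + 60} ≠ 0.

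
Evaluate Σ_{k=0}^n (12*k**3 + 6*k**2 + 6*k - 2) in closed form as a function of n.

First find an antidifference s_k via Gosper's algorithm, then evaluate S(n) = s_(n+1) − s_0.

S(n) = 3*n**4 + 8*n**3 + 9*n**2 + 2*n - 2

The ratio is (6*k**3 + 21*k**2 + 27*k + 11)/(6*k**3 + 3*k**2 + 3*k - 1).
Take A(k)=1, B(k)=1, C(k)=k**3 + k**2/2 + k/2 - 1/6.
Key eq: (1)·f(k+1) = (1)·f(k) + (k**3 + k**2/2 + k/2 - 1/6).
Degrees (0,0,3) ⇒ d ≤ 4.
A polynomial solution: f(k) = k*(3*k - 4)*(k**2 + 1)/12.
R(k) = B(k−1)·f(k)/C(k) = k*(3*k - 4)*(k**2 + 1)/(2*(6*k**3 + 3*k**2 + 3*k - 1)); s_k = R·t_k = k*(3*k**3 - 4*k**2 + 3*k - 4).
Δs = 12*k**3 + 6*k**2 + 6*k - 2, as required.
Σ_(k=0)^n t_k = s_(n+1) − s_(0) = (3*n**4 + 8*n**3 + 9*n**2 + 2*n - 2) − (0), i.e. 3*n**4 + 8*n**3 + 9*n**2 + 2*n - 2.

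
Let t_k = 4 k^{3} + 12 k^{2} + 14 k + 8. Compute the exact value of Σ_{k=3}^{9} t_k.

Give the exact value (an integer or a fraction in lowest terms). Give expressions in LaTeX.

t_(k+1)/t_k = (2*k**3 + 12*k**2 + 25*k + 19)/(2*k**3 + 6*k**2 + 7*k + 4).
So A=1 and B=1, with C=k**3 + 3*k**2 + 7*k/2 + 2.
f must satisfy (1)·f(k+1) − (1)·f(k) = k**3 + 3*k**2 + 7*k/2 + 2.
Bound: deg f ≤ 4.
Coefficient equations give f(k) = k*(k**3 + 2*k**2 + 2*k + 3)/4.
R(k) = B(k−1)·f(k)/C(k) = k*(k**3 + 2*k**2 + 2*k + 3)/(2*(2*k**3 + 6*k**2 + 7*k + 4)); s_k = R·t_k = k*(k**3 + 2*k**2 + 2*k + 3).
Check: Δs_k = 4*k**3 + 12*k**2 + 14*k + 8. ✓
Σ_(k=3)^(9) t_k = s_(10) − s_(3) = 12230 − (162) = 12068.

Σ = 12068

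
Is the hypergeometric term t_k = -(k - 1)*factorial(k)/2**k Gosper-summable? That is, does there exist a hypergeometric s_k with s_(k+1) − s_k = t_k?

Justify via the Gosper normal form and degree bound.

r(k) = k*(k + 1)/(2*(k - 1)) after simplifying.
Normal form (A,B,C) = (k/2 + 1/2, 1, k - 1).
f must satisfy (k/2 + 1/2)·f(k+1) − (1)·f(k) = k - 1.
From deg A=1, deg B=0, deg C=1: d=0.
Solving with deg f ≤ 0: f(k) = 2.
Then R = B(k−1)f/C = 2/(k - 1), so s_k = R(k)·t_k = -2**(1 - k)*factorial(k).
Δs = -(k - 1)*factorial(k)/2**k, as required.

Yes. s_k = -2**(1 - k)*factorial(k).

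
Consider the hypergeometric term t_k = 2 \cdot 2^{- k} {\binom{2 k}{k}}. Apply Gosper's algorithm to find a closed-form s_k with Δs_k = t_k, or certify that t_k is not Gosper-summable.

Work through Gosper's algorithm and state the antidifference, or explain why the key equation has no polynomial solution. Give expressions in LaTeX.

Compute t_(k+1)/t_k: get (2*k + 1)/(k + 1).
So A=2*k + 1 and B=k + 1, with C=1.
Solve (2*k + 1)·f(k+1) − (k)·f(k) = 1.
deg f ≤ -1 (via 1,1,0).
d = -1 < 0 ⇒ no nonzero polynomial f; not summable.

not Gosper-summable; s_k does not exist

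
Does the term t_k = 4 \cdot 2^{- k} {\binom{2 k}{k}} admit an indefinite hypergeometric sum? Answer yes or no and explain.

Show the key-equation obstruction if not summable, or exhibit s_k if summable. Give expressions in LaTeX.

No — negative degree bound, so no certificate f.

t_(k+1)/t_k = (2*k + 1)/(k + 1).
Gosper form: A/B · C(k+1)/C(k) with A=2*k + 1, B=k + 1, C=1.
Solve (2*k + 1)·f(k+1) − (k)·f(k) = 1.
Bound: deg f ≤ -1.
Negative degree bound (-1): no f exists, t_k not Gosper-summable.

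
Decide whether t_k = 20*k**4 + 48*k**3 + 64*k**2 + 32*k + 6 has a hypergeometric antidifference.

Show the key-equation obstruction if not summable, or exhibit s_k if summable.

Yes. s_k = 2*k**2*(2*k**3 + k**2 + 2*k - 2).

r(k) = (10*k**4 + 64*k**3 + 164*k**2 + 192*k + 85)/(10*k**4 + 24*k**3 + 32*k**2 + 16*k + 3) after simplifying.
So A=1 and B=1, with C=k**4 + 12*k**3/5 + 16*k**2/5 + 8*k/5 + 3/10.
f must satisfy (1)·f(k+1) − (1)·f(k) = k**4 + 12*k**3/5 + 16*k**2/5 + 8*k/5 + 3/10.
Degrees (0,0,4) ⇒ d ≤ 5.
Match coefficients ⇒ f(k) = k**2*(2*k**3 + k**2 + 2*k - 2)/10.
R(k) = B(k−1)·f(k)/C(k) = k**2*(2*k**3 + k**2 + 2*k - 2)/(10*k**4 + 24*k**3 + 32*k**2 + 16*k + 3); s_k = R·t_k = 2*k**2*(2*k**3 + k**2 + 2*k - 2).
s_(k+1) − s_k = 20*k**4 + 48*k**3 + 64*k**2 + 32*k + 6 = t_k.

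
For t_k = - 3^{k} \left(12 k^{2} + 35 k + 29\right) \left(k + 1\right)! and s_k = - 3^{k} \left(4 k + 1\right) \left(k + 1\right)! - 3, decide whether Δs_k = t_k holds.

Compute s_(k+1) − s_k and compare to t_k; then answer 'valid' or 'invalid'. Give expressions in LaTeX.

valid; difference matches t_k

s_(k+1) = -3**(k + 1)*(4*k + 5)*factorial(k + 2) - 3
s_(k+1) − s_k = -3**k*(12*k**2 + 35*k + 29)*factorial(k + 1)
(s_(k+1) − s_k) − t_k = 0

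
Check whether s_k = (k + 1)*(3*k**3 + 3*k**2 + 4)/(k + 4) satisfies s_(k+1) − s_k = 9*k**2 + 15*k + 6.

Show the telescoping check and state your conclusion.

s_(k+1) = (k + 2)*(3*(k + 1)**3 + 3*(k + 1)**2 + 4)/(k + 5)
s_(k+1) − s_k = 3*(3*k**4 + 26*k**3 + 59*k**2 + 52*k + 20)/(k**2 + 9*k + 20)
(s_(k+1) − s_k) − t_k = 6*(-3*k**3 - 24*k**2 - 33*k - 10)/(k**2 + 9*k + 20)

Invalid: residual 6*(-3*k**3 - 24*k**2 - 33*k - 10)/(k**2 + 9*k + 20) ≠ 0.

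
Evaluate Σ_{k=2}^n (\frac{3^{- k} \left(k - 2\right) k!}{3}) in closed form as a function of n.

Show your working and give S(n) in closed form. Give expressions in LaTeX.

S(n) = - \frac{2}{9} + \frac{3^{- n} \left(n + 1\right)!}{3}

t_(k+1)/t_k = (k**2 - 1)/(3*(k - 2)).
Take A(k)=k/3 + 1/3, B(k)=1, C(k)=k - 2.
Solve (k/3 + 1/3)·f(k+1) − (1)·f(k) = k - 2.
deg f ≤ 0 (via 1,0,1).
Coefficient equations give f(k) = 3.
So s_k = (B(k−1)f/C)·t_k = (3/(k - 2))·t_k = factorial(k)/3**k.
Δs = (k - 2)*factorial(k)/(3*3**k), as required.
Σ_(k=2)^n t_k = s_(n+1) − s_(2) = (3**(-n - 1)*factorial(n + 1)) − (2/9), i.e. -2/9 + factorial(n + 1)/(3*3**n).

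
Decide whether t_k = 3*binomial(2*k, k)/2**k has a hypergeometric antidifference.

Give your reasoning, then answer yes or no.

No — negative degree bound, so no certificate f.

Ratio r(k) = (2*k + 1)/(k + 1).
Take A(k)=2*k + 1, B(k)=k + 1, C(k)=1.
Set up (2*k + 1)·f(k+1) − (k)·f(k) − (1) = 0.
Degrees (1,1,0) ⇒ d ≤ -1.
Negative degree bound (-1): no f exists, t_k not Gosper-summable.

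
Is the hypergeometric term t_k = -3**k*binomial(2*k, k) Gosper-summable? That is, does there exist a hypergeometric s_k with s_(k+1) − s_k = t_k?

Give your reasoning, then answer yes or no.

t_(k+1)/t_k = 6*(2*k + 1)/(k + 1).
So A=12*k + 6 and B=k + 1, with C=1.
f must satisfy (12*k + 6)·f(k+1) − (k)·f(k) = 1.
d = -1 from the (1,1,0) case.
d = -1 < 0 ⇒ no nonzero polynomial f; not summable.

No. Not Gosper-summable.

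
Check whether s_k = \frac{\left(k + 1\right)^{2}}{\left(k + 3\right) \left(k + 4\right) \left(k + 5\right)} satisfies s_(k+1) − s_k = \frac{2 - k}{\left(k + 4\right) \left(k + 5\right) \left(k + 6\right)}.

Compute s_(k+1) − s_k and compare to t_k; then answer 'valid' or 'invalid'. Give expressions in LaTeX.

Invalid: residual \frac{4 k}{k^{4} + 18 k^{3} + 119 k^{2} + 342 k + 360} ≠ 0.

s_(k+1) = (k + 2)**2/((k + 4)*(k + 5)*(k + 6))
s_(k+1) − s_k = (-k**2 + 3*k + 6)/(k**4 + 18*k**3 + 119*k**2 + 342*k + 360)
(s_(k+1) − s_k) − t_k = 4*k/(k**4 + 18*k**3 + 119*k**2 + 342*k + 360)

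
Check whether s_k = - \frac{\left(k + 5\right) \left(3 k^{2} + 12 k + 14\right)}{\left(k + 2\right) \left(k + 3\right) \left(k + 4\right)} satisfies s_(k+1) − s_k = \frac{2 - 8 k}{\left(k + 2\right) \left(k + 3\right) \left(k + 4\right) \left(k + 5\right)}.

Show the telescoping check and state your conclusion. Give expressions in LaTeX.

s_(k+1) = -(k + 6)*(12*k + 3*(k + 1)**2 + 26)/((k + 3)*(k + 4)*(k + 5))
s_(k+1) − s_k = 2*(1 - 4*k)/(k**4 + 14*k**3 + 71*k**2 + 154*k + 120)
(s_(k+1) − s_k) − t_k = 0

valid (s_(k+1) − s_k reduces to t_k)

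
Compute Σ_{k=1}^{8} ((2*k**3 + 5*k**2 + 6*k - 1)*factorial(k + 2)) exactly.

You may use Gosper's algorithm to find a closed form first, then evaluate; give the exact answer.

t_(k+1)/t_k = (2*k**4 + 17*k**3 + 55*k**2 + 78*k + 36)/(2*k**3 + 5*k**2 + 6*k - 1).
Factor: A=k + 3; B=1; C=k**3 + 5*k**2/2 + 3*k - 1/2.
Solve (k + 3)·f(k+1) − (1)·f(k) = k**3 + 5*k**2/2 + 3*k - 1/2.
Bound: deg f ≤ 2.
A polynomial solution: f(k) = (k - 1)*(2*k - 1)/2.
Then R = B(k−1)f/C = (k - 1)*(2*k - 1)/(2*k**3 + 5*k**2 + 6*k - 1), so s_k = R(k)·t_k = (k - 1)*(2*k - 1)*factorial(k + 2).
s_(k+1) − s_k = (2*k**3 + 5*k**2 + 6*k - 1)*factorial(k + 2) = t_k.
Telescoping: Σ = s_(9) − s_(1) = 5428684800 − (0) = 5428684800.

Σ = 5428684800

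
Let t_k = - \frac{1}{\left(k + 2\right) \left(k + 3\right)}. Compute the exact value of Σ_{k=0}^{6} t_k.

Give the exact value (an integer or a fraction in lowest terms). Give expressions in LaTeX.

Σ = -7/18

t_(k+1)/t_k = (k + 2)/(k + 4).
Gosper form: A/B · C(k+1)/C(k) with A=k + 2, B=k + 4, C=1.
f must satisfy (k + 2)·f(k+1) − (k + 3)·f(k) = 1.
Degrees (1,1,0) ⇒ d ≤ 1.
Solving with deg f ≤ 1: f(k) = k/2.
Certificate R = B(k−1)f/C = k*(k + 3)/2 gives s_k = -k/(2*k + 4).
Verify: -1/(k**2 + 5*k + 6) matches t_k.
Telescoping: Σ = s_(7) − s_(0) = -7/18 − (0) = -7/18.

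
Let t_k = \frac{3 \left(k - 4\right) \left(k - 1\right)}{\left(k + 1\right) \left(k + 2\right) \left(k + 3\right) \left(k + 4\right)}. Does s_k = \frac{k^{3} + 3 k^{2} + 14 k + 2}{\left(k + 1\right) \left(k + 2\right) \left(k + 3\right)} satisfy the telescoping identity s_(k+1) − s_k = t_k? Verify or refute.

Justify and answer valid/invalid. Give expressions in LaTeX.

s_(k+1) = (14*k + (k + 1)**3 + 3*(k + 1)**2 + 16)/((k + 2)*(k + 3)*(k + 4))
s_(k+1) − s_k = 3*(k**2 - 5*k + 4)/(k**4 + 10*k**3 + 35*k**2 + 50*k + 24)
(s_(k+1) − s_k) − t_k = 0

Valid: the claim telescopes to t_k.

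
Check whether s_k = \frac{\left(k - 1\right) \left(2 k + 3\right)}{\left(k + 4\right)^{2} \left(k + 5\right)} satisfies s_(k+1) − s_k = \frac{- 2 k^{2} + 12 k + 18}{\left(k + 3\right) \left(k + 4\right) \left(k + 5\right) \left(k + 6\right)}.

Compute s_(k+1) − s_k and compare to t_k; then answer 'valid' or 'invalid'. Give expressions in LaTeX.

Invalid: residual \frac{4 k^{3} + 9 k^{2} - 63 k - 90}{k^{6} + 27 k^{5} + 301 k^{4} + 1773 k^{3} + 5818 k^{2} + 10080 k + 7200} ≠ 0.

s_(k+1) = k*(2*k + 5)/((k + 5)**2*(k + 6))
s_(k+1) − s_k = (-2*k**3 + 4*k**2 + 83*k + 90)/(k**5 + 24*k**4 + 229*k**3 + 1086*k**2 + 2560*k + 2400)
(s_(k+1) − s_k) − t_k = (4*k**3 + 9*k**2 - 63*k - 90)/(k**6 + 27*k**5 + 301*k**4 + 1773*k**3 + 5818*k**2 + 10080*k + 7200)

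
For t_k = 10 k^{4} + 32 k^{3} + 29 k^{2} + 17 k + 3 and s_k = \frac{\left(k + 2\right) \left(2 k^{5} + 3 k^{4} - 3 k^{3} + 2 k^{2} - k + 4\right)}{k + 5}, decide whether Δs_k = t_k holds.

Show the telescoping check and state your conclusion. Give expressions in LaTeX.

Invalid: residual \frac{3 \left(- 8 k^{5} - 79 k^{4} - 192 k^{3} - 160 k^{2} - 89 k - 11\right)}{k^{2} + 11 k + 30} ≠ 0.

s_(k+1) = (2*k**6 + 19*k**5 + 68*k**4 + 118*k**3 + 109*k**2 + 55*k + 21)/(k + 6)
s_(k+1) − s_k = (10*k**6 + 118*k**5 + 444*k**4 + 720*k**3 + 580*k**2 + 276*k + 57)/(k**2 + 11*k + 30)
(s_(k+1) − s_k) − t_k = 3*(-8*k**5 - 79*k**4 - 192*k**3 - 160*k**2 - 89*k - 11)/(k**2 + 11*k + 30)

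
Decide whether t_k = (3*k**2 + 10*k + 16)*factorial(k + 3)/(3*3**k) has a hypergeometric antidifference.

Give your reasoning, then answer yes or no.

t_(k+1)/t_k = (k + 4)*(10*k + 3*(k + 1)**2 + 26)/(3*(3*k**2 + 10*k + 16)).
A = k/3 + 4/3, B = 1, C = k**2 + 10*k/3 + 16/3.
f must satisfy (k/3 + 4/3)·f(k+1) − (1)·f(k) = k**2 + 10*k/3 + 16/3.
Bound: deg f ≤ 1.
Solving with deg f ≤ 1: f(k) = 3*k + 4.
R(k) = B(k−1)·f(k)/C(k) = 3*(3*k + 4)/(3*k**2 + 10*k + 16); s_k = R·t_k = (3*k + 4)*factorial(k + 3)/3**k.
Verify: (3*k**2 + 10*k + 16)*factorial(k + 3)/(3*3**k) matches t_k.

Yes. s_k = (3*k + 4)*factorial(k + 3)/3**k.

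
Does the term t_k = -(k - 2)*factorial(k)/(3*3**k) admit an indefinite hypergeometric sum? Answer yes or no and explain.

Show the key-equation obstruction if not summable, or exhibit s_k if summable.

Yes. s_k = -factorial(k)/3**k.

Compute t_(k+1)/t_k: get (k**2 - 1)/(3*(k - 2)).
A = k/3 + 1/3, B = 1, C = k - 2.
Solve (k/3 + 1/3)·f(k+1) − (1)·f(k) = k - 2.
From deg A=1, deg B=0, deg C=1: d=0.
Solving with deg f ≤ 0: f(k) = 3.
Certificate R = B(k−1)f/C = 3/(k - 2) gives s_k = -factorial(k)/3**k.
Check: Δs_k = -(k - 2)*factorial(k)/(3*3**k). ✓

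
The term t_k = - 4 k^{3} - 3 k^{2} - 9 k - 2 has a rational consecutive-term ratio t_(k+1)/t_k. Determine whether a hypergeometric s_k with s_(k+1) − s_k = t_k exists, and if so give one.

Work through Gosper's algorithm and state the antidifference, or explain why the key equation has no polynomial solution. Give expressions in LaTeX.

s_k = k \left(- k^{3} + k^{2} - 4 k + 2\right)

r(k) = (4*k**3 + 15*k**2 + 27*k + 18)/(4*k**3 + 3*k**2 + 9*k + 2) after simplifying.
Take A(k)=1, B(k)=1, C(k)=k**3 + 3*k**2/4 + 9*k/4 + 1/2.
Solve (1)·f(k+1) − (1)·f(k) = k**3 + 3*k**2/4 + 9*k/4 + 1/2.
From deg A=0, deg B=0, deg C=3: d=4.
A polynomial solution: f(k) = k*(k**3 - k**2 + 4*k - 2)/4.
Get s_k = R·t_k = k*(-k**3 + k**2 - 4*k + 2) with R(k) = B(k−1)f(k)/C(k) = k*(k**3 - k**2 + 4*k - 2)/(4*k**3 + 3*k**2 + 9*k + 2).
Check: Δs_k = -4*k**3 - 3*k**2 - 9*k - 2. ✓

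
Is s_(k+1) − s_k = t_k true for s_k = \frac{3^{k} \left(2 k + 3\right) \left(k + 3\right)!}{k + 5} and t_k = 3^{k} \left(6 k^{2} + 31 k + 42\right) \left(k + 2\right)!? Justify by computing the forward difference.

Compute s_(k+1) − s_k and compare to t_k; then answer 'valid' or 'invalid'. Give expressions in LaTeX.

s_(k+1) = 3**(k + 1)*(2*k + 5)*factorial(k + 4)/(k + 6)
s_(k+1) − s_k = 3**k*(6*k**3 + 67*k**2 + 240*k + 282)*factorial(k + 3)/((k + 5)*(k + 6))
(s_(k+1) − s_k) − t_k = -2*3**k*(6*k**3 + 61*k**2 + 195*k + 207)*factorial(k + 2)/((k + 5)*(k + 6))

Invalid: residual - \frac{2 \cdot 3^{k} \left(6 k^{3} + 61 k^{2} + 195 k + 207\right) \left(k + 2\right)!}{\left(k + 5\right) \left(k + 6\right)} ≠ 0.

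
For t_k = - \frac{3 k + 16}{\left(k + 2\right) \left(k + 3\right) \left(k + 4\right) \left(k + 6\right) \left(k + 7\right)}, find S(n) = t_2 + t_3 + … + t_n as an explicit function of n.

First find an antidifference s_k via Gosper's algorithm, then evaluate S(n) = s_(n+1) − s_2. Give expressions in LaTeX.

S(n) = \frac{- n^{3} - 14 n^{2} - 61 n + 76}{160 \left(n^{3} + 14 n^{2} + 61 n + 84\right)}

Ratio r(k) = (k + 2)*(k + 6)*(3*k + 19)/((k + 5)*(k + 8)*(3*k + 16)).
A = k + 2, B = k + 8, C = k**2 + 31*k/3 + 80/3.
Solve (k + 2)·f(k+1) − (k + 7)·f(k) = k**2 + 31*k/3 + 80/3.
From deg A=1, deg B=1, deg C=2: d=5.
Coefficient equations give f(k) = k*(k + 4)*(k + 5)*(k**2 + 11*k + 36)/108.
Get s_k = R·t_k = k*(-k**2 - 11*k - 36)/(36*(k**3 + 11*k**2 + 36*k + 36)) with R(k) = B(k−1)f(k)/C(k) = k*(k + 4)*(k + 7)*(k**2 + 11*k + 36)/(36*(3*k + 16)).
Δs = (-3*k - 16)/(k**5 + 22*k**4 + 185*k**3 + 740*k**2 + 1404*k + 1008), as required.
Σ_(k=2)^n t_k = s_(n+1) − s_(2) = ((-n**3 - 14*n**2 - 61*n - 48)/(36*(n**3 + 14*n**2 + 61*n + 84))) − (-31/1440), i.e. (-n**3 - 14*n**2 - 61*n + 76)/(160*(n**3 + 14*n**2 + 61*n + 84)).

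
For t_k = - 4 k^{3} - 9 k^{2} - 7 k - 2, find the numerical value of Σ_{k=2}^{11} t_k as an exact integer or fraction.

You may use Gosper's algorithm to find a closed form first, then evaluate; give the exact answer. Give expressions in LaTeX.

Ratio r(k) = (4*k**3 + 21*k**2 + 37*k + 22)/(4*k**3 + 9*k**2 + 7*k + 2).
Take A(k)=1, B(k)=1, C(k)=k**3 + 9*k**2/4 + 7*k/4 + 1/2.
Key eq: (1)·f(k+1) = (1)·f(k) + (k**3 + 9*k**2/4 + 7*k/4 + 1/2).
d = 4 from the (0,0,3) case.
Solve for f: f(k) = k**3*(k + 1)/4 (degree 4 ≤ 4).
R(k) = B(k−1)·f(k)/C(k) = k**3/(4*k**2 + 5*k + 2); s_k = R·t_k = k**3*(-k - 1).
s_(k+1) − s_k = (k + 1)*(k**3 - (k + 1)**2*(k + 2)) = t_k.
Telescoping: Σ = s_(12) − s_(2) = -22464 − (-24) = -22440.

Σ = -22440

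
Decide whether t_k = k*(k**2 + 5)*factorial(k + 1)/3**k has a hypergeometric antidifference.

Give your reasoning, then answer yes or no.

t_(k+1)/t_k = (k + 1)*(k + 2)*((k + 1)**2 + 5)/(3*k*(k**2 + 5)).
A = k/3 + 2/3, B = 1, C = k**3 + 5*k.
Solve (k/3 + 2/3)·f(k+1) − (1)·f(k) = k**3 + 5*k.
d = 2 from the (1,0,3) case.
A polynomial solution: f(k) = 3*k*(k - 1).
R(k) = B(k−1)·f(k)/C(k) = 3*(k - 1)/(k**2 + 5); s_k = R·t_k = 3**(1 - k)*k*(k - 1)*factorial(k + 1).
Check: Δs_k = k*(k**2 + 5)*factorial(k + 1)/3**k. ✓

Yes. s_k = 3**(1 - k)*k*(k - 1)*factorial(k + 1).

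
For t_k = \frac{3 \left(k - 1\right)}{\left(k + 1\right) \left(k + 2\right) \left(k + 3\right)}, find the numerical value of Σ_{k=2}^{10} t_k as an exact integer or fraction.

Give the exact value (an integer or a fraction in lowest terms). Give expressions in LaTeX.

Σ = 15/52

t_(k+1)/t_k = k*(k + 1)/((k - 1)*(k + 4)).
Gosper form: A/B · C(k+1)/C(k) with A=k + 1, B=k + 4, C=k - 1.
Set up (k + 1)·f(k+1) − (k + 3)·f(k) − (k - 1) = 0.
Degrees (1,1,1) ⇒ d ≤ 2.
Coefficient equations give f(k) = -k.
Then R = B(k−1)f/C = -k*(k + 3)/(k - 1), so s_k = R(k)·t_k = -3*k/((k + 1)*(k + 2)).
Check: Δs_k = 3*(k - 1)/(k**3 + 6*k**2 + 11*k + 6). ✓
Telescoping: Σ = s_(11) − s_(2) = -11/52 − (-1/2) = 15/52.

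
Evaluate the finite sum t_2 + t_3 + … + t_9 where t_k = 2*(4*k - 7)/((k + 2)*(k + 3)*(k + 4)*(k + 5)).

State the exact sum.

Σ = 89/2730

Step 1: r(k) = (k + 2)*(4*k - 3)/((k + 6)*(4*k - 7)).
Take A(k)=k + 2, B(k)=k + 6, C(k)=k - 7/4.
Key eq: (k + 2)·f(k+1) = (k + 5)·f(k) + (k - 7/4).
From deg A=1, deg B=1, deg C=1: d=3.
Solve for f: f(k) = -k*(k**2 + 9*k + 74)/96 (degree 3 ≤ 3).
Certificate R = B(k−1)f/C = -k*(k + 5)*(k**2 + 9*k + 74)/(24*(4*k - 7)) gives s_k = k*(-k**2 - 9*k - 74)/(12*(k + 2)*(k + 3)*(k + 4)).
s_(k+1) − s_k = 2*(4*k - 7)/(k**4 + 14*k**3 + 71*k**2 + 154*k + 120) = t_k.
Telescoping: Σ = s_(10) − s_(2) = -55/546 − (-2/15) = 89/2730.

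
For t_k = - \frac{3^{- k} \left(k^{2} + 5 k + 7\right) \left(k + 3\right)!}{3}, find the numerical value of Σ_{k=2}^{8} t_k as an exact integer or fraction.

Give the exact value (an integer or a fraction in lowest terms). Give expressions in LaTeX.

The ratio is (k + 4)*(5*k + (k + 1)**2 + 12)/(3*(k**2 + 5*k + 7)).
Factor: A=k/3 + 4/3; B=1; C=k**2 + 5*k + 7.
Need (k/3 + 4/3)·f(k+1) − (1)·f(k) = k**2 + 5*k + 7.
deg f ≤ 1 (via 1,0,2).
Coefficient equations give f(k) = 3*(k + 3).
So s_k = (B(k−1)f/C)·t_k = (3*(k + 3)/(k**2 + 5*k + 7))·t_k = -(k + 3)*factorial(k + 3)/3**k.
Verify: -(k**2 + 5*k + 7)*factorial(k + 3)/(3*3**k) matches t_k.
Telescoping: Σ = s_(9) − s_(2) = -7884800/27 − (-200/3) = -7883000/27.

Σ = -7883000/27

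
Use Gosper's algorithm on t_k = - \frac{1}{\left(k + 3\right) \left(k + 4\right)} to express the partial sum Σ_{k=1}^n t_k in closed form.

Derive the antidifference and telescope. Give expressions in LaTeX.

Compute t_(k+1)/t_k: get (k + 3)/(k + 5).
Gosper form: A/B · C(k+1)/C(k) with A=k + 3, B=k + 5, C=1.
f must satisfy (k + 3)·f(k+1) − (k + 4)·f(k) = 1.
d = 1 from the (1,1,0) case.
Match coefficients ⇒ f(k) = k/3.
Then R = B(k−1)f/C = k*(k + 4)/3, so s_k = R(k)·t_k = -k/(3*k + 9).
Check: Δs_k = -1/(k**2 + 7*k + 12). ✓
Telescope: S(n) = s_(n+1) − s_(1) = (-n - 1)/(3*(n + 4)) − (-1/12) = -n/(4*n + 16).

S(n) = - \frac{n}{4 n + 16}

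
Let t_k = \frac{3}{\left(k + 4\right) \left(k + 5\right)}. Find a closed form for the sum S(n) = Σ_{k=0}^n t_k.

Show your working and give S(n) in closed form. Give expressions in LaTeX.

S(n) = \frac{3 \left(n + 1\right)}{4 \left(n + 5\right)}

Compute t_(k+1)/t_k: get (k + 4)/(k + 6).
Gosper form: A/B · C(k+1)/C(k) with A=k + 4, B=k + 6, C=1.
Solve (k + 4)·f(k+1) − (k + 5)·f(k) = 1.
deg f ≤ 1 (via 1,1,0).
Solve for f: f(k) = k/4 (degree 1 ≤ 1).
Get s_k = R·t_k = 3*k/(4*(k + 4)) with R(k) = B(k−1)f(k)/C(k) = k*(k + 5)/4.
s_(k+1) − s_k = 3/(k**2 + 9*k + 20) = t_k.
Telescope: S(n) = s_(n+1) − s_(0) = 3*(n + 1)/(4*(n + 5)) − (0) = 3*(n + 1)/(4*(n + 5)).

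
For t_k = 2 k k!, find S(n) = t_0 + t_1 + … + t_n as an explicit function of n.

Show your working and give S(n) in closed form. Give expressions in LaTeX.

S(n) = 2 \left(n + 1\right)! - 2

r(k) = (k + 1)**2/k after simplifying.
So A=k + 1 and B=1, with C=k.
Need (k + 1)·f(k+1) − (1)·f(k) = k.
From deg A=1, deg B=0, deg C=1: d=0.
Solve for f: f(k) = 1 (degree 0 ≤ 0).
R(k) = B(k−1)·f(k)/C(k) = 1/k; s_k = R·t_k = 2*factorial(k).
Verify: 2*k*factorial(k) matches t_k.
s_(n+1) = 2*factorial(n + 1) and s_(0) = 2, so S(n) = 2*factorial(n + 1) - 2.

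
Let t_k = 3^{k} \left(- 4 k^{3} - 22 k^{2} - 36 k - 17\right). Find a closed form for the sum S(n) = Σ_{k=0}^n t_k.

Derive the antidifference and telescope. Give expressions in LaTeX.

The ratio is 3*(4*k**3 + 34*k**2 + 92*k + 79)/(4*k**3 + 22*k**2 + 36*k + 17).
So A=3 and B=1, with C=k**3 + 11*k**2/2 + 9*k + 17/4.
Solve (3)·f(k+1) − (1)·f(k) = k**3 + 11*k**2/2 + 9*k + 17/4.
d = 3 from the (0,0,3) case.
Solving with deg f ≤ 3: f(k) = (2*k**3 + 2*k**2 + 3*k - 2)/4.
Certificate R = B(k−1)f/C = (2*k**3 + 2*k**2 + 3*k - 2)/(4*k**3 + 22*k**2 + 36*k + 17) gives s_k = 3**k*(-2*k**3 - 2*k**2 - 3*k + 2).
Verify: 3**k*(-4*k**3 - 22*k**2 - 36*k - 17) matches t_k.
Σ_(k=0)^n t_k = s_(n+1) − s_(0) = (3**(n + 1)*(-2*n**3 - 8*n**2 - 13*n - 5)) − (2), i.e. -6*3**n*n**3 - 24*3**n*n**2 - 39*3**n*n - 15*3**n - 2.

S(n) = - 6 \cdot 3^{n} n^{3} - 24 \cdot 3^{n} n^{2} - 39 \cdot 3^{n} n - 15 \cdot 3^{n} - 2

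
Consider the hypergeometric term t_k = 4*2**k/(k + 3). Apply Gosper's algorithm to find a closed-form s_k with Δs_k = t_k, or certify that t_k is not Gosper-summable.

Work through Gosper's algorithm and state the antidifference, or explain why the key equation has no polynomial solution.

none — t_k is not Gosper-summable

t_(k+1)/t_k = 2*(k + 3)/(k + 4).
A = 2*k + 6, B = k + 4, C = 1.
Need (2*k + 6)·f(k+1) − (k + 3)·f(k) = 1.
From deg A=1, deg B=1, deg C=0: d=-1.
Negative degree bound (-1): no f exists, t_k not Gosper-summable.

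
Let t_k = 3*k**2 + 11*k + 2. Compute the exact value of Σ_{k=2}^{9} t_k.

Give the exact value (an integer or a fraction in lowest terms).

The ratio is (3*k**2 + 17*k + 16)/(3*k**2 + 11*k + 2).
So A=1 and B=1, with C=k**2 + 11*k/3 + 2/3.
Solve (1)·f(k+1) − (1)·f(k) = k**2 + 11*k/3 + 2/3.
deg f ≤ 3 (via 0,0,2).
Coefficient equations give f(k) = k*(k**2 + 4*k - 3)/3.
Get s_k = R·t_k = k*(k**2 + 4*k - 3) with R(k) = B(k−1)f(k)/C(k) = k*(k**2 + 4*k - 3)/(3*k**2 + 11*k + 2).
Verify: 3*k**2 + 11*k + 2 matches t_k.
Evaluate s at k=10 and k=2: 1370 and 18; difference 1352.

Σ = 1352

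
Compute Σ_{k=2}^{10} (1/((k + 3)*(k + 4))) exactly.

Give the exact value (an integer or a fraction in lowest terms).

Ratio r(k) = (k + 3)/(k + 5).
Take A(k)=k + 3, B(k)=k + 5, C(k)=1.
Need (k + 3)·f(k+1) − (k + 4)·f(k) = 1.
Degrees (1,1,0) ⇒ d ≤ 1.
Solve for f: f(k) = k/3 (degree 1 ≤ 1).
Certificate R = B(k−1)f/C = k*(k + 4)/3 gives s_k = k/(3*(k + 3)).
Verify: 1/(k**2 + 7*k + 12) matches t_k.
Σ_(k=2)^(10) t_k = s_(11) − s_(2) = 11/42 − (2/15) = 9/70.

Σ = 9/70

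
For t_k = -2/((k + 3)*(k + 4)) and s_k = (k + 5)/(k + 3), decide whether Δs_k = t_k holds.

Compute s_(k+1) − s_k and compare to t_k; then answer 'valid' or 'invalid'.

s_(k+1) = (k + 6)/(k + 4)
s_(k+1) − s_k = -2/(k**2 + 7*k + 12)
(s_(k+1) − s_k) − t_k = 0

Valid: the claim telescopes to t_k.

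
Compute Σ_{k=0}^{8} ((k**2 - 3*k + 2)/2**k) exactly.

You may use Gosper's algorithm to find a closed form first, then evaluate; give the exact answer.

Compute t_(k+1)/t_k: get k/(2*(k - 2)).
Normal form (A,B,C) = (1/2, 1, k**2 - 3*k + 2).
f must satisfy (1/2)·f(k+1) − (1)·f(k) = k**2 - 3*k + 2.
d = 2 from the (0,0,2) case.
Coefficient equations give f(k) = -2*(k**2 - k + 2).
Get s_k = R·t_k = 2**(1 - k)*(-k**2 + k - 2) with R(k) = B(k−1)f(k)/C(k) = -2*(k**2 - k + 2)/((k - 2)*(k - 1)).
Check: Δs_k = (k**2 - 3*k + 2)/2**k. ✓
Telescoping: Σ = s_(9) − s_(0) = -37/128 − (-4) = 475/128.

Σ = 475/128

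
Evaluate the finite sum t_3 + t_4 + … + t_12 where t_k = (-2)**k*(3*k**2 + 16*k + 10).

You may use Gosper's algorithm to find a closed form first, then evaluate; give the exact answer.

Compute t_(k+1)/t_k: get 2*(-3*k**2 - 22*k - 29)/(3*k**2 + 16*k + 10).
A = -2, B = 1, C = k**2 + 16*k/3 + 10/3.
Solve (-2)·f(k+1) − (1)·f(k) = k**2 + 16*k/3 + 10/3.
Bound: deg f ≤ 2.
Match coefficients ⇒ f(k) = -k*(k + 4)/3.
So s_k = (B(k−1)f/C)·t_k = (-k*(k + 4)/(3*k**2 + 16*k + 10))·t_k = (-2)**k*k*(-k - 4).
Δs = (-2)**k*(3*k**2 + 16*k + 10), as required.
Σ_(k=3)^(12) t_k = s_(13) − s_(3) = 1810432 − (168) = 1810264.

Σ = 1810264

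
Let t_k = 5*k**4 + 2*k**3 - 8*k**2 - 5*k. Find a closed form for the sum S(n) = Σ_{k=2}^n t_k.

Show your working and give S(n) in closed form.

t_(k+1)/t_k = (5*k**3 + 17*k**2 + 11*k - 6)/(k*(5*k**2 - 3*k - 5)).
So A=1 and B=1, with C=k**4 + 2*k**3/5 - 8*k**2/5 - k.
f must satisfy (1)·f(k+1) − (1)·f(k) = k**4 + 2*k**3/5 - 8*k**2/5 - k.
Bound: deg f ≤ 5.
Solving with deg f ≤ 5: f(k) = k*(k - 1)*(k + 1)*(k**2 - 2*k - 1)/5.
Get s_k = R·t_k = k*(k**4 - 2*k**3 - 2*k**2 + 2*k + 1) with R(k) = B(k−1)f(k)/C(k) = (k - 1)*(k**2 - 2*k - 1)/(5*k**2 - 3*k - 5).
s_(k+1) − s_k = k*(5*k**3 + 2*k**2 - 8*k - 5) = t_k.
s_(n+1) = n*(n**4 + 3*n**3 - 6*n - 4) and s_(2) = -6, so S(n) = n**5 + 3*n**4 - 6*n**2 - 4*n + 6.

S(n) = n**5 + 3*n**4 - 6*n**2 - 4*n + 6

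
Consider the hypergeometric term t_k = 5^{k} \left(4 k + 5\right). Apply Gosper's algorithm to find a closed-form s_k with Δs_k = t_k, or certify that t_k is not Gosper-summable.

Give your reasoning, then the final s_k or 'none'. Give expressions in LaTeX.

s_k = 5^{k} k

The ratio is 5*(4*k + 9)/(4*k + 5).
Gosper form: A/B · C(k+1)/C(k) with A=5, B=1, C=k + 5/4.
Need (5)·f(k+1) − (1)·f(k) = k + 5/4.
From deg A=0, deg B=0, deg C=1: d=1.
Solve for f: f(k) = k/4 (degree 1 ≤ 1).
R(k) = B(k−1)·f(k)/C(k) = k/(4*k + 5); s_k = R·t_k = 5**k*k.
Δs = 5**k*(4*k + 5), as required.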